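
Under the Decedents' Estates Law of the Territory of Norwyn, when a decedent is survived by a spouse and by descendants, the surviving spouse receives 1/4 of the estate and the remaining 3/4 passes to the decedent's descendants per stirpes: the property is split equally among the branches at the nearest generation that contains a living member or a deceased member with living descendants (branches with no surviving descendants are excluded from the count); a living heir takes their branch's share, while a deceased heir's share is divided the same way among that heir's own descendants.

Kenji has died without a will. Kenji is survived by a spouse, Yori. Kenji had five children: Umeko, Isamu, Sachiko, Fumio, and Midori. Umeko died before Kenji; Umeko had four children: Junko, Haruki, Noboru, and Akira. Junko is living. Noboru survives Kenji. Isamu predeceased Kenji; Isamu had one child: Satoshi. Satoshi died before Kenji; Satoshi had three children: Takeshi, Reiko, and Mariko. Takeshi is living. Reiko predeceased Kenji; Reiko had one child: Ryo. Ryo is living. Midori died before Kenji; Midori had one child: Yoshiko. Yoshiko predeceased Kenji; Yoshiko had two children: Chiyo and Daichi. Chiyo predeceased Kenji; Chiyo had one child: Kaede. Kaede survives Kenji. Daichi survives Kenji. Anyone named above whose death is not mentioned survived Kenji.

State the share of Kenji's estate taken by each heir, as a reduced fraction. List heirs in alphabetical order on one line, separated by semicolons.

Akira 3/80; Daichi 3/40; Fumio 3/20; Haruki 3/80; Junko 3/80; Kaede 3/40; Mariko 1/20; Noboru 3/80; Ryo 1/20; Sachiko 3/20; Takeshi 1/20; Yori 1/4

Yori, as surviving spouse, takes 1/4.
The remaining 3/4 passes to Kenji's descendants per stirpes.
The 3/4 is divided into 5 equal shares of 3/20 among Umeko, Isamu, Sachiko, Fumio, Midori.
Umeko predeceased; the 3/20 allotted to Umeko's branch passes to Umeko's issue by representation.
The 3/20 is divided into 4 equal shares of 3/80 among Junko, Haruki, Noboru, Akira.
Junko is living and takes 3/80.
Haruki is living and takes 3/80.
Noboru is living and takes 3/80.
Akira is living and takes 3/80.
Isamu predeceased; the 3/20 allotted to Isamu's branch passes to Isamu's issue by representation.
Satoshi's line is the sole branch at this level, so the full 3/20 passes to Satoshi's issue by representation.
The 3/20 is divided into 3 equal shares of 1/20 among Takeshi, Reiko, Mariko.
Takeshi is living and takes 1/20.
Reiko predeceased; the 1/20 allotted to Reiko's branch passes to Reiko's issue by representation.
Ryo is the sole taker at this level and receives the full 1/20.
Mariko is living and takes 1/20.
Sachiko is living and takes 3/20.
Fumio is living and takes 3/20.
Midori predeceased; the 3/20 allotted to Midori's branch passes to Midori's issue by representation.
Yoshiko's line is the sole branch at this level, so the full 3/20 passes to Yoshiko's issue by representation.
The 3/20 is divided into 2 equal shares of 3/40 among Chiyo, Daichi.
Chiyo predeceased; the 3/40 allotted to Chiyo's branch passes to Chiyo's issue by representation.
Kaede is the sole taker at this level and receives the full 3/40.
Daichi is living and takes 3/40.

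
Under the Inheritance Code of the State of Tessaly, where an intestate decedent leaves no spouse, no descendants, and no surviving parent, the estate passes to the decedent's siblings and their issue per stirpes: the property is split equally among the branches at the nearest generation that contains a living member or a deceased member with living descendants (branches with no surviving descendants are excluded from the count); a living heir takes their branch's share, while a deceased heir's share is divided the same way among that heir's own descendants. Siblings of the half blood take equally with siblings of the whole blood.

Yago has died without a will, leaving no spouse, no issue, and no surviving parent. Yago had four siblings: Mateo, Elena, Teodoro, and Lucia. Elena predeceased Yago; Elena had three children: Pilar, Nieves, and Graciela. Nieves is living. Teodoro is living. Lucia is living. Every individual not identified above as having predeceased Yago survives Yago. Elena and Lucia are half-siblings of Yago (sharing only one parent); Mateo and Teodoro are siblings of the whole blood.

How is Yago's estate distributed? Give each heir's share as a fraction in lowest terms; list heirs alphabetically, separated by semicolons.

Graciela 1/12; Lucia 1/4; Mateo 1/4; Nieves 1/12; Pilar 1/12; Teodoro 1/4

No spouse, descendants, or parent survives, so the estate passes to Yago's siblings per stirpes.
Half-blood and whole-blood siblings take equally under the stated rule.
The estate is divided into 4 equal shares of 1/4 among Mateo, Elena, Teodoro, Lucia.
Mateo is living and takes 1/4.
Elena predeceased; the 1/4 allotted to Elena's branch passes to Elena's issue by representation.
The 1/4 is divided into 3 equal shares of 1/12 among Pilar, Nieves, Graciela.
Pilar is living and takes 1/12.
Nieves is living and takes 1/12.
Graciela is living and takes 1/12.
Teodoro is living and takes 1/4.
Lucia is living and takes 1/4.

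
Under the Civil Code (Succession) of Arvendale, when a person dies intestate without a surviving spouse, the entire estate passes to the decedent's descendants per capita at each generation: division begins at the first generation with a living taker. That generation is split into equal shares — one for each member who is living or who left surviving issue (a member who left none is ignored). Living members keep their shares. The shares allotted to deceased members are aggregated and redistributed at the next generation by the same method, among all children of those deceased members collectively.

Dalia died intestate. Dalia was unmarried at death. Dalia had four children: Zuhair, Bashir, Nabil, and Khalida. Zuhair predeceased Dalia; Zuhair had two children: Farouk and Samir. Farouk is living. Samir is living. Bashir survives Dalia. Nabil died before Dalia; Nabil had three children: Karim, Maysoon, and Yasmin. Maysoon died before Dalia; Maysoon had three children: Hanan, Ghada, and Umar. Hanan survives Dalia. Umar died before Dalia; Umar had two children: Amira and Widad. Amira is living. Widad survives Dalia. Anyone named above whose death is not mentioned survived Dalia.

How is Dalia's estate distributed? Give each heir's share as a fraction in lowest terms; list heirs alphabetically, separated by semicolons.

There is no surviving spouse, so the entire estate passes to Dalia's descendants per capita at each generation.
At generation 1 (Zuhair, Bashir, Nabil, Khalida) there are 4 shares of (1)/4 = 1/4 each.
Living: Bashir and Khalida — each takes 1/4.
Deceased: Zuhair and Nabil. Their combined 1/2 is pooled and carried to generation 2.
At generation 2 (Farouk, Samir, Karim, Maysoon, Yasmin) there are 5 shares of (1/2)/5 = 1/10 each.
Living: Farouk, Samir, Karim, and Yasmin — each takes 1/10.
Deceased: Maysoon. That 1/10 share is carried to generation 3.
At generation 3 (Hanan, Ghada, Umar) there are 3 shares of (1/10)/3 = 1/30 each.
Living: Hanan and Ghada — each takes 1/30.
Deceased: Umar. That 1/30 share is carried to generation 4.
At generation 4 (Amira, Widad) there are 2 shares of (1/30)/2 = 1/60 each.
Living: Amira and Widad — each takes 1/60.

Amira 1/60; Bashir 1/4; Farouk 1/10; Ghada 1/30; Hanan 1/30; Karim 1/10; Khalida 1/4; Samir 1/10; Widad 1/60; Yasmin 1/10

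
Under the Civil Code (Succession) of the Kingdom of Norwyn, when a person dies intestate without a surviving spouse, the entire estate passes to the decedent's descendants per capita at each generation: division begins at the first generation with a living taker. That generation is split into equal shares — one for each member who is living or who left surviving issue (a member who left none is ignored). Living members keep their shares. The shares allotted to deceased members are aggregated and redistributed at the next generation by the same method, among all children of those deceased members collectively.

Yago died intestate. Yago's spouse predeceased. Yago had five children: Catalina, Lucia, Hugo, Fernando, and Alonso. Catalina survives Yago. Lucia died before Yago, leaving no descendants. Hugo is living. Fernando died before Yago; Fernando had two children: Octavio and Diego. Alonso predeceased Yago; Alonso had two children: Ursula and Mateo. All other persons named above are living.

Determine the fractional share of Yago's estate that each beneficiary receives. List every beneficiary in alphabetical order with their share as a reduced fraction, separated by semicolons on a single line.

Catalina 1/4; Diego 1/8; Hugo 1/4; Mateo 1/8; Octavio 1/8; Ursula 1/8

There is no surviving spouse, so the entire estate passes to Yago's descendants per capita at each generation.
At generation 1 (Catalina, Hugo, Fernando, Alonso) there are 4 shares of (1)/4 = 1/4 each.
Living: Catalina and Hugo — each takes 1/4.
Deceased: Fernando and Alonso. Their combined 1/2 is pooled and carried to generation 2.
At generation 2 (Octavio, Diego, Ursula, Mateo) there are 4 shares of (1/2)/4 = 1/8 each.
Living: Octavio, Diego, Ursula, and Mateo — each takes 1/8.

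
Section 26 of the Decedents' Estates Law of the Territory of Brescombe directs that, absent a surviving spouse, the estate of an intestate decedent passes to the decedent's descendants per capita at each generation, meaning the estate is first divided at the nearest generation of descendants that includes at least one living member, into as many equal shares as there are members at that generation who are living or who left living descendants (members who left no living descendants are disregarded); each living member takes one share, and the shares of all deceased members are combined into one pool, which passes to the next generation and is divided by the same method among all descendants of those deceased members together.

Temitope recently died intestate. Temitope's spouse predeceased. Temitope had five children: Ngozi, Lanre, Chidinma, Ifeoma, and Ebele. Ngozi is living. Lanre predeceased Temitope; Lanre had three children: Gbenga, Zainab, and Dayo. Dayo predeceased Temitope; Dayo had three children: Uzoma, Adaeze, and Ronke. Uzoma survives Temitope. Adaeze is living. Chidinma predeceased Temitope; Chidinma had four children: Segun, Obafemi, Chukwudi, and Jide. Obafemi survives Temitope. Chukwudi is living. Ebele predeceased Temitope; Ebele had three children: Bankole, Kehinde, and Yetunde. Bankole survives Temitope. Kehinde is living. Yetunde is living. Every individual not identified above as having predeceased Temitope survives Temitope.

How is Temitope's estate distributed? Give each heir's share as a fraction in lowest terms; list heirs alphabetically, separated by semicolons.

Adaeze 1/50; Bankole 3/50; Chukwudi 3/50; Gbenga 3/50; Ifeoma 1/5; Jide 3/50; Kehinde 3/50; Ngozi 1/5; Obafemi 3/50; Ronke 1/50; Segun 3/50; Uzoma 1/50; Yetunde 3/50; Zainab 3/50

There is no surviving spouse, so the entire estate passes to Temitope's descendants per capita at each generation.
At generation 1 (Ngozi, Lanre, Chidinma, Ifeoma, Ebele) there are 5 shares of (1)/5 = 1/5 each.
Living: Ngozi and Ifeoma — each takes 1/5.
Deceased: Lanre, Chidinma, and Ebele. Their combined 3/5 is pooled and carried to generation 2.
At generation 2 (Gbenga, Zainab, Dayo, Segun, Obafemi, Chukwudi, Jide, Bankole, Kehinde, Yetunde) there are 10 shares of (3/5)/10 = 3/50 each.
Living: Gbenga, Zainab, Segun, Obafemi, Chukwudi, Jide, Bankole, Kehinde, and Yetunde — each takes 3/50.
Deceased: Dayo. That 3/50 share is carried to generation 3.
At generation 3 (Uzoma, Adaeze, Ronke) there are 3 shares of (3/50)/3 = 1/50 each.
Living: Uzoma, Adaeze, and Ronke — each takes 1/50.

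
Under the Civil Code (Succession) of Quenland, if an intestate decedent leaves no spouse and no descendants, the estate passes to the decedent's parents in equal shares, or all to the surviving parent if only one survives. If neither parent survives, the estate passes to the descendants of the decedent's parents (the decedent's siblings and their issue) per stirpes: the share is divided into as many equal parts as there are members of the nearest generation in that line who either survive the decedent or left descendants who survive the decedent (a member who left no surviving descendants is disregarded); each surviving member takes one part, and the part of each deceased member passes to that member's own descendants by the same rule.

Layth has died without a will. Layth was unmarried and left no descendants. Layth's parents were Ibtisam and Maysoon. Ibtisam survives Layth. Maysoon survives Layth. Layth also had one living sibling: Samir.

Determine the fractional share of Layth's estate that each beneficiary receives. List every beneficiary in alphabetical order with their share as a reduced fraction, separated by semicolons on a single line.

Both parents survive, so Ibtisam and Maysoon each take 1/2. The siblings take nothing because a surviving parent has priority.

Ibtisam 1/2; Maysoon 1/2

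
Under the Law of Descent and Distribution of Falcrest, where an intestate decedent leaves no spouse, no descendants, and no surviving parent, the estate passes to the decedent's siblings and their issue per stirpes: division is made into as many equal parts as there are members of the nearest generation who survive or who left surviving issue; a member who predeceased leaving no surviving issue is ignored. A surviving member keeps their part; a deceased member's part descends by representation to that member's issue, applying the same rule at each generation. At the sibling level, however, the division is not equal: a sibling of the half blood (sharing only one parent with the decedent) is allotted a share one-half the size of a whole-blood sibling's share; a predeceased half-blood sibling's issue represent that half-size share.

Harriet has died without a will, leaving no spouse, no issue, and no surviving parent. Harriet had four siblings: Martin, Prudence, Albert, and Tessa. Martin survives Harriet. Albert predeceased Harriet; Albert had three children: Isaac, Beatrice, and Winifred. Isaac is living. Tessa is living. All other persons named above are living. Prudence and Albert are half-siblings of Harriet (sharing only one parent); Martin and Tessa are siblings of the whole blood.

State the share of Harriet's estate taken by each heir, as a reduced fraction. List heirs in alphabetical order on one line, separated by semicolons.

Beatrice 1/18; Isaac 1/18; Martin 1/3; Prudence 1/6; Tessa 1/3; Winifred 1/18

No spouse, descendants, or parent survives, so the estate passes to Harriet's siblings per stirpes.
Half-blood siblings count for one-half the weight of whole-blood siblings at the initial division.
Dividing 1 in proportion to weights (total weight 3): Martin (weight 1) → 1/3; Prudence (weight 1/2) → 1/6; Albert (weight 1/2) → 1/6; Tessa (weight 1) → 1/3.
Martin is living and takes 1/3.
Prudence is living and takes 1/6.
Albert predeceased; the 1/6 allotted to Albert's branch passes to Albert's issue by representation.
The 1/6 is divided into 3 equal shares of 1/18 among Isaac, Beatrice, Winifred.
Isaac is living and takes 1/18.
Beatrice is living and takes 1/18.
Winifred is living and takes 1/18.
Tessa is living and takes 1/3.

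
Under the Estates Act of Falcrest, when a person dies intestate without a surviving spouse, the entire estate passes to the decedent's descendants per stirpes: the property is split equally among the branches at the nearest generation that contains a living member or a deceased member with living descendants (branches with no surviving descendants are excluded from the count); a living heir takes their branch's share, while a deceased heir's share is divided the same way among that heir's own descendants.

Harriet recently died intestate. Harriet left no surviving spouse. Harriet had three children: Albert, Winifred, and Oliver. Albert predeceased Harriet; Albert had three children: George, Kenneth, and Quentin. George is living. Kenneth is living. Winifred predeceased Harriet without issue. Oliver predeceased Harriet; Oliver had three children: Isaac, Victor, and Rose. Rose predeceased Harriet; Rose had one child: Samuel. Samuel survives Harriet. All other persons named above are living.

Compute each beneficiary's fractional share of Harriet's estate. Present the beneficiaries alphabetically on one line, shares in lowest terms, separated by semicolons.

There is no surviving spouse, so the entire estate passes to Harriet's descendants per stirpes.
Winifred left no surviving issue, so that branch lapses and is disregarded.
The estate is divided into 2 equal shares of 1/2 among Albert, Oliver.
Albert predeceased; the 1/2 allotted to Albert's branch passes to Albert's issue by representation.
The 1/2 is divided into 3 equal shares of 1/6 among George, Kenneth, Quentin.
George is living and takes 1/6.
Kenneth is living and takes 1/6.
Quentin is living and takes 1/6.
Oliver predeceased; the 1/2 allotted to Oliver's branch passes to Oliver's issue by representation.
The 1/2 is divided into 3 equal shares of 1/6 among Isaac, Victor, Rose.
Isaac is living and takes 1/6.
Victor is living and takes 1/6.
Rose predeceased; the 1/6 allotted to Rose's branch passes to Rose's issue by representation.
Samuel is the sole taker at this level and receives the full 1/6.

George 1/6; Isaac 1/6; Kenneth 1/6; Quentin 1/6; Samuel 1/6; Victor 1/6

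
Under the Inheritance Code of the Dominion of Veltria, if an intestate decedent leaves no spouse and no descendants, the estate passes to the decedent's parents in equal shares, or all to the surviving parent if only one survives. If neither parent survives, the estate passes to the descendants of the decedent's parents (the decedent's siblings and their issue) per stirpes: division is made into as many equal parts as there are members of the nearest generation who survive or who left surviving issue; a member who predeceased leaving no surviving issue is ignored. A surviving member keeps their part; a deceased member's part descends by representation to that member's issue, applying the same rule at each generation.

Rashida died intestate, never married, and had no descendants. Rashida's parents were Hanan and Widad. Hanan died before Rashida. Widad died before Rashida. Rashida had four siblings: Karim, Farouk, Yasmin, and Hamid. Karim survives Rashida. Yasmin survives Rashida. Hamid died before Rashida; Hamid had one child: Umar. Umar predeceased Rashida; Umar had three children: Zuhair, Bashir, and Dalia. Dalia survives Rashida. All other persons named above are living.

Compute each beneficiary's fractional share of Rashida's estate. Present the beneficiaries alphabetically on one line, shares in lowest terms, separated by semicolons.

Neither parent survives and there are no descendants, so the estate passes to Rashida's siblings and their issue per stirpes.
The estate is divided into 4 equal shares of 1/4 among Karim, Farouk, Yasmin, Hamid.
Karim is living and takes 1/4.
Farouk is living and takes 1/4.
Yasmin is living and takes 1/4.
Hamid predeceased; the 1/4 allotted to Hamid's branch passes to Hamid's issue by representation.
Umar's line is the sole branch at this level, so the full 1/4 passes to Umar's issue by representation.
The 1/4 is divided into 3 equal shares of 1/12 among Zuhair, Bashir, Dalia.
Zuhair is living and takes 1/12.
Bashir is living and takes 1/12.
Dalia is living and takes 1/12.

Bashir 1/12; Dalia 1/12; Farouk 1/4; Karim 1/4; Yasmin 1/4; Zuhair 1/12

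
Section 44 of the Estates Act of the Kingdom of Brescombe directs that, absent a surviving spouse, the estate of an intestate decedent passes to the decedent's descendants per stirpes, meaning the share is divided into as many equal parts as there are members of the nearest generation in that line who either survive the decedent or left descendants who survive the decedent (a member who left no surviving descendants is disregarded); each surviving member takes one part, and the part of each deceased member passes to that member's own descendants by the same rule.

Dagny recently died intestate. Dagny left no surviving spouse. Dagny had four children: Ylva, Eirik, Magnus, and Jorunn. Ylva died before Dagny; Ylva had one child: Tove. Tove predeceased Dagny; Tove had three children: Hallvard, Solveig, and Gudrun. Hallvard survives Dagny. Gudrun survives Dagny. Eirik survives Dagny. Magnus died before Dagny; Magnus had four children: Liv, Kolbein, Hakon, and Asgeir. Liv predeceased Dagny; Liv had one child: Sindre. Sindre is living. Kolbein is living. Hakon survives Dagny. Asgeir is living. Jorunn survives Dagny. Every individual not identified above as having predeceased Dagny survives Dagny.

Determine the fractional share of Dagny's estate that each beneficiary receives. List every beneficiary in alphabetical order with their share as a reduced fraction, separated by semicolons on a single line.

Asgeir 1/16; Eirik 1/4; Gudrun 1/12; Hakon 1/16; Hallvard 1/12; Jorunn 1/4; Kolbein 1/16; Sindre 1/16; Solveig 1/12

There is no surviving spouse, so the entire estate passes to Dagny's descendants per stirpes.
The estate is divided into 4 equal shares of 1/4 among Ylva, Eirik, Magnus, Jorunn.
Ylva predeceased; the 1/4 allotted to Ylva's branch passes to Ylva's issue by representation.
Tove's line is the sole branch at this level, so the full 1/4 passes to Tove's issue by representation.
The 1/4 is divided into 3 equal shares of 1/12 among Hallvard, Solveig, Gudrun.
Hallvard is living and takes 1/12.
Solveig is living and takes 1/12.
Gudrun is living and takes 1/12.
Eirik is living and takes 1/4.
Magnus predeceased; the 1/4 allotted to Magnus's branch passes to Magnus's issue by representation.
The 1/4 is divided into 4 equal shares of 1/16 among Liv, Kolbein, Hakon, Asgeir.
Liv predeceased; the 1/16 allotted to Liv's branch passes to Liv's issue by representation.
Sindre is the sole taker at this level and receives the full 1/16.
Kolbein is living and takes 1/16.
Hakon is living and takes 1/16.
Asgeir is living and takes 1/16.
Jorunn is living and takes 1/4.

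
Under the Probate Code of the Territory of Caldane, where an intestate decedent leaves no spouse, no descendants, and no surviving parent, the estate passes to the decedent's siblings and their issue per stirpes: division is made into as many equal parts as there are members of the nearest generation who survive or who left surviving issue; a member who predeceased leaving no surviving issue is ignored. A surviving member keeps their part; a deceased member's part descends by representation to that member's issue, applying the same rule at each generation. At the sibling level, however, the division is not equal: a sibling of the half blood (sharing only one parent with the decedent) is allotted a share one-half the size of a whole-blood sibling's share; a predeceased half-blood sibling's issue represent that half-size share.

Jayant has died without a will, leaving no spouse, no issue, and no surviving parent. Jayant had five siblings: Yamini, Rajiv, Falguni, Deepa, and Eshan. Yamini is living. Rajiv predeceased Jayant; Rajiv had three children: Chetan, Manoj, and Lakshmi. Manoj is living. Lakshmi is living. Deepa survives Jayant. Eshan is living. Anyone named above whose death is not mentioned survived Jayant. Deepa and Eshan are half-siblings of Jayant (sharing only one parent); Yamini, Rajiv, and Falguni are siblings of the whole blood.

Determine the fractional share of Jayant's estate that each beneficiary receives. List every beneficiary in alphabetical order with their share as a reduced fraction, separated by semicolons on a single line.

No spouse, descendants, or parent survives, so the estate passes to Jayant's siblings per stirpes.
Half-blood siblings count for one-half the weight of whole-blood siblings at the initial division.
Dividing 1 in proportion to weights (total weight 4): Yamini (weight 1) → 1/4; Rajiv (weight 1) → 1/4; Falguni (weight 1) → 1/4; Deepa (weight 1/2) → 1/8; Eshan (weight 1/2) → 1/8.
Yamini is living and takes 1/4.
Rajiv predeceased; the 1/4 allotted to Rajiv's branch passes to Rajiv's issue by representation.
The 1/4 is divided into 3 equal shares of 1/12 among Chetan, Manoj, Lakshmi.
Chetan is living and takes 1/12.
Manoj is living and takes 1/12.
Lakshmi is living and takes 1/12.
Falguni is living and takes 1/4.
Deepa is living and takes 1/8.
Eshan is living and takes 1/8.

Chetan 1/12; Deepa 1/8; Eshan 1/8; Falguni 1/4; Lakshmi 1/12; Manoj 1/12; Yamini 1/4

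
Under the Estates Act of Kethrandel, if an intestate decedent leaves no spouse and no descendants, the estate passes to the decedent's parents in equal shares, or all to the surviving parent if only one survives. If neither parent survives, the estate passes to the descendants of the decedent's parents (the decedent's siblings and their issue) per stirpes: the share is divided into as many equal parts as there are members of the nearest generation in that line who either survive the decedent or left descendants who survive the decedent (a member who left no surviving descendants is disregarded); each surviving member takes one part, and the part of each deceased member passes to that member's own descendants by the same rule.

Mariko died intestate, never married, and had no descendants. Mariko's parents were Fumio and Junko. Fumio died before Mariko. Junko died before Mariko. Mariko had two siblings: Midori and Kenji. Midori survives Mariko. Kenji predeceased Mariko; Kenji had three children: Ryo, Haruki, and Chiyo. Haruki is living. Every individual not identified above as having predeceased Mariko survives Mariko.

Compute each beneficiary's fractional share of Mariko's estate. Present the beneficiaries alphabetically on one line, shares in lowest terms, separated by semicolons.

Chiyo 1/6; Haruki 1/6; Midori 1/2; Ryo 1/6

Neither parent survives and there are no descendants, so the estate passes to Mariko's siblings and their issue per stirpes.
The estate is divided into 2 equal shares of 1/2 among Midori, Kenji.
Midori is living and takes 1/2.
Kenji predeceased; the 1/2 allotted to Kenji's branch passes to Kenji's issue by representation.
The 1/2 is divided into 3 equal shares of 1/6 among Ryo, Haruki, Chiyo.
Ryo is living and takes 1/6.
Haruki is living and takes 1/6.
Chiyo is living and takes 1/6.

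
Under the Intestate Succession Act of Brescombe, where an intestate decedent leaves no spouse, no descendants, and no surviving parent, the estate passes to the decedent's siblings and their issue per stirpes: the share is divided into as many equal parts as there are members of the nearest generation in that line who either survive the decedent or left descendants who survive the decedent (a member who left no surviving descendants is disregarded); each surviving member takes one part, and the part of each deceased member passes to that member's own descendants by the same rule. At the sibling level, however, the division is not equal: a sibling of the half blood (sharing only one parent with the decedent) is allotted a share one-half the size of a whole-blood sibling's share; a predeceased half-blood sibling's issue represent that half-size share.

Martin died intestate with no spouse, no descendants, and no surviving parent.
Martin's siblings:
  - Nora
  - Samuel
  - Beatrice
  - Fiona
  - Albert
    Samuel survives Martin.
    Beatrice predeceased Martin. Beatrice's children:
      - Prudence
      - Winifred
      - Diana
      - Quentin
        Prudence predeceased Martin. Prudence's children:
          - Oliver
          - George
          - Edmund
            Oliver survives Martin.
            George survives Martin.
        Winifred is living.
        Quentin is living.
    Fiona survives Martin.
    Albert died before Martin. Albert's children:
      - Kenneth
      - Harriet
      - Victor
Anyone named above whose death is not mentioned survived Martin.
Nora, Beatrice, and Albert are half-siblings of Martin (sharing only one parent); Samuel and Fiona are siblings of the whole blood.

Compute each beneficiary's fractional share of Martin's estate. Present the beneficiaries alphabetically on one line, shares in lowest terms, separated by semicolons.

Diana 1/28; Edmund 1/84; Fiona 2/7; George 1/84; Harriet 1/21; Kenneth 1/21; Nora 1/7; Oliver 1/84; Quentin 1/28; Samuel 2/7; Victor 1/21; Winifred 1/28

No spouse, descendants, or parent survives, so the estate passes to Martin's siblings per stirpes.
Half-blood siblings count for one-half the weight of whole-blood siblings at the initial division.
Dividing 1 in proportion to weights (total weight 7/2): Nora (weight 1/2) → 1/7; Samuel (weight 1) → 2/7; Beatrice (weight 1/2) → 1/7; Fiona (weight 1) → 2/7; Albert (weight 1/2) → 1/7.
Nora is living and takes 1/7.
Samuel is living and takes 2/7.
Beatrice predeceased; the 1/7 allotted to Beatrice's branch passes to Beatrice's issue by representation.
The 1/7 is divided into 4 equal shares of 1/28 among Prudence, Winifred, Diana, Quentin.
Prudence predeceased; the 1/28 allotted to Prudence's branch passes to Prudence's issue by representation.
The 1/28 is divided into 3 equal shares of 1/84 among Oliver, George, Edmund.
Oliver is living and takes 1/84.
George is living and takes 1/84.
Edmund is living and takes 1/84.
Winifred is living and takes 1/28.
Diana is living and takes 1/28.
Quentin is living and takes 1/28.
Fiona is living and takes 2/7.
Albert predeceased; the 1/7 allotted to Albert's branch passes to Albert's issue by representation.
The 1/7 is divided into 3 equal shares of 1/21 among Kenneth, Harriet, Victor.
Kenneth is living and takes 1/21.
Harriet is living and takes 1/21.
Victor is living and takes 1/21.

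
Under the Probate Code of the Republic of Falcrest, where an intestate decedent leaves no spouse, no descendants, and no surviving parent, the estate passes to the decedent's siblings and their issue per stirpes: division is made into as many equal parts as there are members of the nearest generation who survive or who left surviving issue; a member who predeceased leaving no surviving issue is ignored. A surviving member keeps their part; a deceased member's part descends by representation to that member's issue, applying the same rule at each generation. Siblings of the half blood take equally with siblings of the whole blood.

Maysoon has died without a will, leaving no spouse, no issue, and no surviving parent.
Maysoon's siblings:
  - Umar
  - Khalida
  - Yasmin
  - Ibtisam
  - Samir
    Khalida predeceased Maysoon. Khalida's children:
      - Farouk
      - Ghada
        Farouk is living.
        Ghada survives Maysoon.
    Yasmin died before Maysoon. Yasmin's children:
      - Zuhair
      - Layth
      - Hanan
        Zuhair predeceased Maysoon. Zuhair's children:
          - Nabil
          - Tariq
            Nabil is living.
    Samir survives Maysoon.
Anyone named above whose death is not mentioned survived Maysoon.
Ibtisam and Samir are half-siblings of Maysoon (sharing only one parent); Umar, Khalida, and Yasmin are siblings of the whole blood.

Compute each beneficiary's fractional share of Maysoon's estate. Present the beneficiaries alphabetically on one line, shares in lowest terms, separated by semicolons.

Farouk 1/10; Ghada 1/10; Hanan 1/15; Ibtisam 1/5; Layth 1/15; Nabil 1/30; Samir 1/5; Tariq 1/30; Umar 1/5

No spouse, descendants, or parent survives, so the estate passes to Maysoon's siblings per stirpes.
Half-blood and whole-blood siblings take equally under the stated rule.
The estate is divided into 5 equal shares of 1/5 among Umar, Khalida, Yasmin, Ibtisam, Samir.
Umar is living and takes 1/5.
Khalida predeceased; the 1/5 allotted to Khalida's branch passes to Khalida's issue by representation.
The 1/5 is divided into 2 equal shares of 1/10 among Farouk, Ghada.
Farouk is living and takes 1/10.
Ghada is living and takes 1/10.
Yasmin predeceased; the 1/5 allotted to Yasmin's branch passes to Yasmin's issue by representation.
The 1/5 is divided into 3 equal shares of 1/15 among Zuhair, Layth, Hanan.
Zuhair predeceased; the 1/15 allotted to Zuhair's branch passes to Zuhair's issue by representation.
The 1/15 is divided into 2 equal shares of 1/30 among Nabil, Tariq.
Nabil is living and takes 1/30.
Tariq is living and takes 1/30.
Layth is living and takes 1/15.
Hanan is living and takes 1/15.
Ibtisam is living and takes 1/5.
Samir is living and takes 1/5.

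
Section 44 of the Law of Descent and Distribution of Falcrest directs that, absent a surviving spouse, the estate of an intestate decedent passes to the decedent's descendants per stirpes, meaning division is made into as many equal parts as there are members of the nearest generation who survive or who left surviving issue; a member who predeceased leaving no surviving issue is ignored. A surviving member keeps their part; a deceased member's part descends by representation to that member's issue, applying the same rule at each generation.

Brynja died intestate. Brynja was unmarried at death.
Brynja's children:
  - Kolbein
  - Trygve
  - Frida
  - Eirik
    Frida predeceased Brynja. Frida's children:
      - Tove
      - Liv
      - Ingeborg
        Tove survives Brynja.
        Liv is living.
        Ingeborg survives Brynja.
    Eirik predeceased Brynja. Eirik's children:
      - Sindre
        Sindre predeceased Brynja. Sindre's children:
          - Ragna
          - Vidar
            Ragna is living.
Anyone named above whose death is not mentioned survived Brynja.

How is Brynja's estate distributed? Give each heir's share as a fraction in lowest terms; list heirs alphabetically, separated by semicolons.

Ingeborg 1/12; Kolbein 1/4; Liv 1/12; Ragna 1/8; Tove 1/12; Trygve 1/4; Vidar 1/8

There is no surviving spouse, so the entire estate passes to Brynja's descendants per stirpes.
The estate is divided into 4 equal shares of 1/4 among Kolbein, Trygve, Frida, Eirik.
Kolbein is living and takes 1/4.
Trygve is living and takes 1/4.
Frida predeceased; the 1/4 allotted to Frida's branch passes to Frida's issue by representation.
The 1/4 is divided into 3 equal shares of 1/12 among Tove, Liv, Ingeborg.
Tove is living and takes 1/12.
Liv is living and takes 1/12.
Ingeborg is living and takes 1/12.
Eirik predeceased; the 1/4 allotted to Eirik's branch passes to Eirik's issue by representation.
Sindre's line is the sole branch at this level, so the full 1/4 passes to Sindre's issue by representation.
The 1/4 is divided into 2 equal shares of 1/8 among Ragna, Vidar.
Ragna is living and takes 1/8.
Vidar is living and takes 1/8.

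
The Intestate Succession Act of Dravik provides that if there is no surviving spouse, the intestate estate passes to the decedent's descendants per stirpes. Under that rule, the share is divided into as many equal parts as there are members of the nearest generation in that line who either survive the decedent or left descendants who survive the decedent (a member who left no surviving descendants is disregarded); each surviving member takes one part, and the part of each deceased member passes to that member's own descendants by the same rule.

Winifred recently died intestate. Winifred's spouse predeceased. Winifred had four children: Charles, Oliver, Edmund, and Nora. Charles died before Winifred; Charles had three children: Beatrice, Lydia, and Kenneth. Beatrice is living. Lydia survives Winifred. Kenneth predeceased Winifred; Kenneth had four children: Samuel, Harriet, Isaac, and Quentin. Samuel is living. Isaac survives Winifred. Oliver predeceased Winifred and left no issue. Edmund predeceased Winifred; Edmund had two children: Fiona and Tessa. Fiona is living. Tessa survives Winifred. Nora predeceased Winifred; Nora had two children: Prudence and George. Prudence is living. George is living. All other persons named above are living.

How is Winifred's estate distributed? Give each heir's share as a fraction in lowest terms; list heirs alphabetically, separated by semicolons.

There is no surviving spouse, so the entire estate passes to Winifred's descendants per stirpes.
Oliver left no surviving issue, so that branch lapses and is disregarded.
The estate is divided into 3 equal shares of 1/3 among Charles, Edmund, Nora.
Charles predeceased; the 1/3 allotted to Charles's branch passes to Charles's issue by representation.
The 1/3 is divided into 3 equal shares of 1/9 among Beatrice, Lydia, Kenneth.
Beatrice is living and takes 1/9.
Lydia is living and takes 1/9.
Kenneth predeceased; the 1/9 allotted to Kenneth's branch passes to Kenneth's issue by representation.
The 1/9 is divided into 4 equal shares of 1/36 among Samuel, Harriet, Isaac, Quentin.
Samuel is living and takes 1/36.
Harriet is living and takes 1/36.
Isaac is living and takes 1/36.
Quentin is living and takes 1/36.
Edmund predeceased; the 1/3 allotted to Edmund's branch passes to Edmund's issue by representation.
The 1/3 is divided into 2 equal shares of 1/6 among Fiona, Tessa.
Fiona is living and takes 1/6.
Tessa is living and takes 1/6.
Nora predeceased; the 1/3 allotted to Nora's branch passes to Nora's issue by representation.
The 1/3 is divided into 2 equal shares of 1/6 among Prudence, George.
Prudence is living and takes 1/6.
George is living and takes 1/6.

Beatrice 1/9; Fiona 1/6; George 1/6; Harriet 1/36; Isaac 1/36; Lydia 1/9; Prudence 1/6; Quentin 1/36; Samuel 1/36; Tessa 1/6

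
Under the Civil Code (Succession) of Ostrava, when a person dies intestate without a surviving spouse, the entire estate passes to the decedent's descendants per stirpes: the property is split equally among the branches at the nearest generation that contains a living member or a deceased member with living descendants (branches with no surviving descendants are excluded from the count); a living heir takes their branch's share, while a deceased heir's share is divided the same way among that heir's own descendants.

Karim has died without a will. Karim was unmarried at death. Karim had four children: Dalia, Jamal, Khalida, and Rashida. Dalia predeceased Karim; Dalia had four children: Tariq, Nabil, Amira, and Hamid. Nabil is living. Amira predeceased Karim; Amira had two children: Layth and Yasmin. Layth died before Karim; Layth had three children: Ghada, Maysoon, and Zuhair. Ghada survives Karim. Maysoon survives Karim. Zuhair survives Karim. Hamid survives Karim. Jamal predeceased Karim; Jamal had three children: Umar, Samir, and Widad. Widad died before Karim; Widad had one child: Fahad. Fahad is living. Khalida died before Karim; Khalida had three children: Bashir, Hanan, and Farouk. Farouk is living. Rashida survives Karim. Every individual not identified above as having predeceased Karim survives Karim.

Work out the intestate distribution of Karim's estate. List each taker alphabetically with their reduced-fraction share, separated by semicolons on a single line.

There is no surviving spouse, so the entire estate passes to Karim's descendants per stirpes.
The estate is divided into 4 equal shares of 1/4 among Dalia, Jamal, Khalida, Rashida.
Dalia predeceased; the 1/4 allotted to Dalia's branch passes to Dalia's issue by representation.
The 1/4 is divided into 4 equal shares of 1/16 among Tariq, Nabil, Amira, Hamid.
Tariq is living and takes 1/16.
Nabil is living and takes 1/16.
Amira predeceased; the 1/16 allotted to Amira's branch passes to Amira's issue by representation.
The 1/16 is divided into 2 equal shares of 1/32 among Layth, Yasmin.
Layth predeceased; the 1/32 allotted to Layth's branch passes to Layth's issue by representation.
The 1/32 is divided into 3 equal shares of 1/96 among Ghada, Maysoon, Zuhair.
Ghada is living and takes 1/96.
Maysoon is living and takes 1/96.
Zuhair is living and takes 1/96.
Yasmin is living and takes 1/32.
Hamid is living and takes 1/16.
Jamal predeceased; the 1/4 allotted to Jamal's branch passes to Jamal's issue by representation.
The 1/4 is divided into 3 equal shares of 1/12 among Umar, Samir, Widad.
Umar is living and takes 1/12.
Samir is living and takes 1/12.
Widad predeceased; the 1/12 allotted to Widad's branch passes to Widad's issue by representation.
Fahad is the sole taker at this level and receives the full 1/12.
Khalida predeceased; the 1/4 allotted to Khalida's branch passes to Khalida's issue by representation.
The 1/4 is divided into 3 equal shares of 1/12 among Bashir, Hanan, Farouk.
Bashir is living and takes 1/12.
Hanan is living and takes 1/12.
Farouk is living and takes 1/12.
Rashida is living and takes 1/4.

Bashir 1/12; Fahad 1/12; Farouk 1/12; Ghada 1/96; Hamid 1/16; Hanan 1/12; Maysoon 1/96; Nabil 1/16; Rashida 1/4; Samir 1/12; Tariq 1/16; Umar 1/12; Yasmin 1/32; Zuhair 1/96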